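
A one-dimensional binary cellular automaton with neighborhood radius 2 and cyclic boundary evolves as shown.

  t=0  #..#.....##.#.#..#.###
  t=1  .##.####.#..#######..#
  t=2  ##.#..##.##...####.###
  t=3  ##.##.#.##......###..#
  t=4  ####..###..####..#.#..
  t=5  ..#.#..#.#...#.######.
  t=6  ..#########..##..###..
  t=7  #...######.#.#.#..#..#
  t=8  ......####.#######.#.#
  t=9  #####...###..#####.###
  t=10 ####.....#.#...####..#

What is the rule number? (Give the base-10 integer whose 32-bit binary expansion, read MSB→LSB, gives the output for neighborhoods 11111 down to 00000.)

3933556579

  [31] ##### => #  t=1,i=14
  [30] ####. => #  t=0,i=21
  [29] ###.# => #  t=1,i=7
  [28] ###.. => .  t=0,i=0
  [27] ##.## => #  t=1,i=3
  [26] ##.#. => .  t=0,i=11
  [25] ##..# => #  t=0,i=1
  [24] ##... => .  t=2,i=11
  [23] #.### => .  t=0,i=19
  [22] #.##. => #  t=1,i=1
  [21] #.#.# => #  t=0,i=12
  [20] #.#.. => #  t=0,i=14
  [19] #..## => .  t=1,i=11
  [18] #..#. => #  t=0,i=2
  [17] #...# => .  t=2,i=12
  [16] #.... => #  t=0,i=5
  [15] .#### => .  t=0,i=20
  [14] .###. => #  t=3,i=0
  [13] .##.# => .  t=0,i=10
  [12] .##.. => .  t=2,i=10
  [11] .#.## => #  t=0,i=18
  [10] .#.#. => #  t=0,i=13
  [9] .#..# => #  t=0,i=15
  [8] .#... => #  t=0,i=4
  [7] ..### => .  t=1,i=12
  [6] ..##. => #  t=0,i=9
  [5] ..#.# => #  t=0,i=17
  [4] ..#.. => .  t=0,i=3
  [3] ...## => .  t=0,i=8
  [2] ...#. => .  t=5,i=1
  [1] ....# => #  t=0,i=7
  [0] ..... => #  t=0,i=6
  bits 11101010011101010100111101100011 = 3933556579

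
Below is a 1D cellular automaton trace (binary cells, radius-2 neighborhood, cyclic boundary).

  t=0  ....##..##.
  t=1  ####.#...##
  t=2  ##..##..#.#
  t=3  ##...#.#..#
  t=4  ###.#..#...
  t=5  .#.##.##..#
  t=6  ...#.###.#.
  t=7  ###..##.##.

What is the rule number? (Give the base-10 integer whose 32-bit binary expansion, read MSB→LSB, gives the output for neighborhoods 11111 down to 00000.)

2648035359

  nb #####: next=#  (t=1,i=0, bit31=1)
  nb ####.: next=.  (t=1,i=2, bit30=0)
  nb ###.#: next=.  (t=1,i=3, bit29=0)
  nb ###..: next=#  (t=2,i=1, bit28=1)
  nb ##.##: next=#  (t=5,i=5, bit27=1)
  nb ##.#.: next=#  (t=1,i=4, bit26=1)
  nb ##..#: next=.  (t=0,i=6, bit25=0)
  nb ##...: next=#  (t=0,i=10, bit24=1)
  nb #.###: next=#  (t=2,i=10, bit23=1)
  nb #.##.: next=#  (t=5,i=3, bit22=1)
  nb #.#.#: next=.  (t=5,i=1, bit21=0)
  nb #.#..: next=#  (t=1,i=5, bit20=1)
  nb #..##: next=.  (t=0,i=7, bit19=0)
  nb #..#.: next=#  (t=2,i=7, bit18=1)
  nb #...#: next=.  (t=1,i=7, bit17=0)
  nb #....: next=#  (t=0,i=0, bit16=1)
  nb .####: next=#  (t=1,i=10, bit15=1)
  nb .###.: next=#  (t=2,i=0, bit14=1)
  nb .##.#: next=.  (t=5,i=4, bit13=0)
  nb .##..: next=#  (t=0,i=5, bit12=1)
  nb .#.##: next=.  (t=2,i=9, bit11=0)
  nb .#.#.: next=.  (t=3,i=6, bit10=0)
  nb .#..#: next=.  (t=3,i=8, bit9=0)
  nb .#...: next=.  (t=1,i=6, bit8=0)
  nb ..###: next=.  (t=1,i=9, bit7=0)
  nb ..##.: next=.  (t=0,i=4, bit6=0)
  nb ..#.#: next=.  (t=2,i=8, bit5=0)
  nb ..#..: next=#  (t=4,i=7, bit4=1)
  nb ...##: next=#  (t=0,i=3, bit3=1)
  nb ...#.: next=#  (t=3,i=4, bit2=1)
  nb ....#: next=#  (t=0,i=2, bit1=1)
  nb .....: next=#  (t=0,i=1, bit0=1)
  bits 10011101110101011101000000011111 = 2648035359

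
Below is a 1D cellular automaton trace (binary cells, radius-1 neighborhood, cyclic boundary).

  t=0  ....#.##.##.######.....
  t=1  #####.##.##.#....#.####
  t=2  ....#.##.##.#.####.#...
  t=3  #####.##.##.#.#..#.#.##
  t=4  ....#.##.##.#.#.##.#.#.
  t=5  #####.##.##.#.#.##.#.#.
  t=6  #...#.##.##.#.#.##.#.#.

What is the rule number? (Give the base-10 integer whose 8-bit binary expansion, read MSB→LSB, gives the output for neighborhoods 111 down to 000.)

  ###|.  b7=0 t=0,i=13
  ##.|#  b6=1 t=0,i=7
  #.#|.  b5=0 t=0,i=5
  #..|.  b4=0 t=0,i=18
  .##|#  b3=1 t=0,i=6
  .#.|#  b2=1 t=0,i=4
  ..#|#  b1=1 t=0,i=3
  ...|#  b0=1 t=0,i=0
  bits 01001111 = 79

79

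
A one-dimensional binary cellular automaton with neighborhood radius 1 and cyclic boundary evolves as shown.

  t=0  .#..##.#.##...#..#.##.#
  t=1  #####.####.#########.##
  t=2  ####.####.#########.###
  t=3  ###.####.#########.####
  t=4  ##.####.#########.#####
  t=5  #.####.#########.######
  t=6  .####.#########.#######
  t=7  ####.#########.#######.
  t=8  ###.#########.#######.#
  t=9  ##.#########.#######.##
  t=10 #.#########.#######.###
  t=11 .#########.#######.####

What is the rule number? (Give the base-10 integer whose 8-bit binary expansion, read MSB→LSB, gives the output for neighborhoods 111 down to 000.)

  nb ###: next=#  (t=1,i=0, bit7=1)
  nb ##.: next=.  (t=0,i=5, bit6=0)
  nb #.#: next=#  (t=0,i=0, bit5=1)
  nb #..: next=#  (t=0,i=2, bit4=1)
  nb .##: next=#  (t=0,i=4, bit3=1)
  nb .#.: next=#  (t=0,i=1, bit2=1)
  nb ..#: next=#  (t=0,i=3, bit1=1)
  nb ...: next=#  (t=0,i=12, bit0=1)
  bits 10111111 = 191

191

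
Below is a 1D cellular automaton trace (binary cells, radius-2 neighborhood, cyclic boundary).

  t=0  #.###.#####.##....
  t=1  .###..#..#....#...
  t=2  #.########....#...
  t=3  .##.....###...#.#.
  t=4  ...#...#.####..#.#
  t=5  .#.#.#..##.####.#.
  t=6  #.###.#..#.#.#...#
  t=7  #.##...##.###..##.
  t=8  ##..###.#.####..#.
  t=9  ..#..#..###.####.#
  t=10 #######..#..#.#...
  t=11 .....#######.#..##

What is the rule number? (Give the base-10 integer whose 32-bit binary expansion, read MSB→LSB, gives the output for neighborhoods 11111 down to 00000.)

  nb #####: next=.  (t=0,i=8, bit31=0)
  nb ####.: next=#  (t=0,i=9, bit30=1)
  nb ###.#: next=.  (t=0,i=4, bit29=0)
  nb ###..: next=#  (t=1,i=3, bit28=1)
  nb ##.##: next=.  (t=0,i=5, bit27=0)
  nb ##.#.: next=.  (t=5,i=15, bit26=0)
  nb ##..#: next=#  (t=1,i=4, bit25=1)
  nb ##...: next=#  (t=0,i=14, bit24=1)
  nb #.###: next=#  (t=0,i=2, bit23=1)
  nb #.##.: next=.  (t=0,i=12, bit22=0)
  nb #.#.#: next=#  (t=5,i=3, bit21=1)
  nb #.#..: next=.  (t=3,i=16, bit20=0)
  nb #..##: next=.  (t=3,i=0, bit19=0)
  nb #..#.: next=#  (t=1,i=5, bit18=1)
  nb #...#: next=#  (t=2,i=16, bit17=1)
  nb #....: next=.  (t=0,i=15, bit16=0)
  nb .####: next=.  (t=0,i=7, bit15=0)
  nb .###.: next=#  (t=0,i=3, bit14=1)
  nb .##.#: next=#  (t=5,i=9, bit13=1)
  nb .##..: next=.  (t=0,i=13, bit12=0)
  nb .#.##: next=#  (t=0,i=1, bit11=1)
  nb .#.#.: next=#  (t=3,i=15, bit10=1)
  nb .#..#: next=#  (t=1,i=7, bit9=1)
  nb .#...: next=.  (t=1,i=10, bit8=0)
  nb ..###: next=.  (t=1,i=1, bit7=0)
  nb ..##.: next=.  (t=3,i=1, bit6=0)
  nb ..#.#: next=.  (t=0,i=0, bit5=0)
  nb ..#..: next=#  (t=1,i=6, bit4=1)
  nb ...##: next=#  (t=1,i=0, bit3=1)
  nb ...#.: next=.  (t=0,i=17, bit2=0)
  nb ....#: next=.  (t=0,i=16, bit1=0)
  nb .....: next=.  (t=3,i=5, bit0=0)
  bits 01010011101001100110111000011000 = 1403416088

1403416088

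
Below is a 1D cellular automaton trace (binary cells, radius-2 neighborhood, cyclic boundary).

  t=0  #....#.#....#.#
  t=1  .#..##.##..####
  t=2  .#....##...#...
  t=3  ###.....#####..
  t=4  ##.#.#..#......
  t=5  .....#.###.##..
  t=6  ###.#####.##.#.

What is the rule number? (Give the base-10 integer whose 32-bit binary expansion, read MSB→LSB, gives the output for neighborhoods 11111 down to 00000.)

  ##### -> .   bit 31 = 0  t=3,i=10
  ####. -> .   bit 30 = 0  t=1,i=13
  ###.# -> .   bit 29 = 0  t=1,i=14
  ###.. -> .   bit 28 = 0  t=3,i=2
  ##.## -> #   bit 27 = 1  t=1,i=6
  ##.#. -> .   bit 26 = 0  t=1,i=0
  ##..# -> .   bit 25 = 0  t=1,i=9
  ##... -> #   bit 24 = 1  t=0,i=1
  #.### -> #   bit 23 = 1  t=5,i=7
  #.##. -> #   bit 22 = 1  t=0,i=14
  #.#.# -> .   bit 21 = 0  t=4,i=3
  #.#.. -> #   bit 20 = 1  t=0,i=7
  #..## -> .   bit 19 = 0  t=1,i=3
  #..#. -> #   bit 18 = 1  t=4,i=7
  #...# -> #   bit 17 = 1  t=2,i=9
  #.... -> .   bit 16 = 0  t=0,i=2
  .#### -> .   bit 15 = 0  t=1,i=12
  .###. -> #   bit 14 = 1  t=3,i=1
  .##.# -> .   bit 13 = 0  t=1,i=5
  .##.. -> .   bit 12 = 0  t=0,i=0
  .#.## -> #   bit 11 = 1  t=0,i=13
  .#.#. -> .   bit 10 = 0  t=0,i=6
  .#..# -> .   bit 9 = 0  t=1,i=2
  .#... -> #   bit 8 = 1  t=0,i=8
  ..### -> #   bit 7 = 1  t=1,i=11
  ..##. -> .   bit 6 = 0  t=1,i=4
  ..#.# -> #   bit 5 = 1  t=0,i=5
  ..#.. -> #   bit 4 = 1  t=2,i=1
  ...## -> .   bit 3 = 0  t=2,i=5
  ...#. -> #   bit 2 = 1  t=0,i=4
  ....# -> .   bit 1 = 0  t=0,i=3
  ..... -> #   bit 0 = 1  t=3,i=5
  bits 00001001110101100100100110110101 = 165038517

165038517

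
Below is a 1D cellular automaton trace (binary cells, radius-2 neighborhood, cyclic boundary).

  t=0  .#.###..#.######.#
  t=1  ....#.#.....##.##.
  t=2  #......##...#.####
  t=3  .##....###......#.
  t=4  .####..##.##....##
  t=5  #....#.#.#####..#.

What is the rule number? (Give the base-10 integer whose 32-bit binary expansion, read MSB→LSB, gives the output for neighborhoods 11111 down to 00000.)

  #####|#  b31=1 t=0,i=12
  ####.|.  b30=0 t=0,i=14
  ###.#|#  b29=1 t=0,i=15
  ###..|.  b28=0 t=0,i=5
  ##.##|#  b27=1 t=1,i=14
  ##.#.|#  b26=1 t=0,i=16
  ##..#|#  b25=1 t=0,i=6
  ##...|#  b24=1 t=1,i=17
  #.###|.  b23=0 t=0,i=3
  #.##.|#  b22=1 t=1,i=15
  #.#.#|.  b21=0 t=0,i=1
  #.#..|.  b20=0 t=1,i=6
  #..##|.  b19=0 t=3,i=0
  #..#.|.  b18=0 t=0,i=7
  #...#|.  b17=0 t=2,i=10
  #....|#  b16=1 t=1,i=0
  .####|.  b15=0 t=0,i=11
  .###.|#  b14=1 t=0,i=4
  .##.#|.  b13=0 t=1,i=13
  .##..|#  b12=1 t=1,i=16
  .#.##|.  b11=0 t=0,i=2
  .#.#.|.  b10=0 t=0,i=0
  .#..#|#  b9=1 t=3,i=17
  .#...|#  b8=1 t=1,i=7
  ..###|#  b7=1 t=3,i=7
  ..##.|#  b6=1 t=1,i=12
  ..#.#|.  b5=0 t=0,i=8
  ..#..|#  b4=1 t=3,i=16
  ...##|.  b3=0 t=1,i=11
  ...#.|.  b2=0 t=1,i=3
  ....#|.  b1=0 t=1,i=2
  .....|.  b0=0 t=1,i=1
  bits 10101111010000010101001111010000 = 2940294096

2940294096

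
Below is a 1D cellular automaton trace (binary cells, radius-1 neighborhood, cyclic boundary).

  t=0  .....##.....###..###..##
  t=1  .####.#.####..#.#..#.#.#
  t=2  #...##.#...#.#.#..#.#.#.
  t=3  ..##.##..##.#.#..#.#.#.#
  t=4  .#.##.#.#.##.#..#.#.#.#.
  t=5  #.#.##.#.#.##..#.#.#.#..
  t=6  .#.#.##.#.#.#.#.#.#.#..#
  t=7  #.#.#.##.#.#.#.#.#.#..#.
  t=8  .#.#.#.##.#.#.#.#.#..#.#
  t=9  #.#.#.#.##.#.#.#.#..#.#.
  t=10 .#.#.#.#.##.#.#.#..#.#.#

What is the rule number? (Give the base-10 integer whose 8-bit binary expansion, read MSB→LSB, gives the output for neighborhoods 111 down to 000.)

  ###|.  b7=0 t=0,i=13
  ##.|#  b6=1 t=0,i=6
  #.#|#  b5=1 t=1,i=0
  #..|.  b4=0 t=0,i=0
  .##|.  b3=0 t=0,i=5
  .#.|.  b2=0 t=1,i=6
  ..#|#  b1=1 t=0,i=4
  ...|#  b0=1 t=0,i=1
  bits 01100011 = 99

99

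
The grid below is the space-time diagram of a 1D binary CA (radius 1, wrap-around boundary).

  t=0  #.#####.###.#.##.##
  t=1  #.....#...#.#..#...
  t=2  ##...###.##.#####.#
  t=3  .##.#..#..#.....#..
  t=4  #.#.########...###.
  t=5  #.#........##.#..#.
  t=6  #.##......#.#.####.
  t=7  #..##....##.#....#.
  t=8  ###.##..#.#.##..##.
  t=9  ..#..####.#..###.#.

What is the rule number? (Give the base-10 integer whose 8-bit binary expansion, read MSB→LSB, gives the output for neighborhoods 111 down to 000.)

86

  ### -> .   bit 7 = 0  t=0,i=3
  ##. -> #   bit 6 = 1  t=0,i=0
  #.# -> .   bit 5 = 0  t=0,i=1
  #.. -> #   bit 4 = 1  t=1,i=1
  .## -> .   bit 3 = 0  t=0,i=2
  .#. -> #   bit 2 = 1  t=0,i=12
  ..# -> #   bit 1 = 1  t=1,i=5
  ... -> .   bit 0 = 0  t=1,i=2
  bits 01010110 = 86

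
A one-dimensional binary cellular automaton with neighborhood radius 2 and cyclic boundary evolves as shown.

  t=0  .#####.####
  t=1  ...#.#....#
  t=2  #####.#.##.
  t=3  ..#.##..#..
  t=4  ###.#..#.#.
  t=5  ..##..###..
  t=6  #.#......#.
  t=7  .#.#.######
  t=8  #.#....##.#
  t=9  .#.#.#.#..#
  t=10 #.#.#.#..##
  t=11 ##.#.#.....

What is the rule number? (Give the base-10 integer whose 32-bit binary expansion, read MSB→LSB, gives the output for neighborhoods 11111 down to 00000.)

2772829543

  [31] ##### => #  t=0,i=3
  [30] ####. => .  t=0,i=4
  [29] ###.# => #  t=0,i=5
  [28] ###.. => .  t=5,i=8
  [27] ##.## => .  t=0,i=0
  [26] ##.#. => #  t=2,i=5
  [25] ##..# => .  t=3,i=6
  [24] ##... => #  t=5,i=9
  [23] #.### => .  t=0,i=1
  [22] #.##. => #  t=2,i=8
  [21] #.#.# => .  t=2,i=6
  [20] #.#.. => .  t=1,i=5
  [19] #..## => .  t=5,i=5
  [18] #..#. => #  t=3,i=7
  [17] #...# => #  t=1,i=1
  [16] #.... => .  t=1,i=7
  [15] .#### => .  t=0,i=2
  [14] .###. => .  t=4,i=1
  [13] .##.# => .  t=2,i=9
  [12] .##.. => .  t=3,i=5
  [11] .#.## => .  t=2,i=7
  [10] .#.#. => #  t=1,i=4
  [9] .#..# => .  t=4,i=5
  [8] .#... => #  t=1,i=0
  [7] ..### => .  t=5,i=6
  [6] ..##. => #  t=5,i=2
  [5] ..#.# => #  t=1,i=3
  [4] ..#.. => .  t=1,i=10
  [3] ...## => .  t=5,i=1
  [2] ...#. => #  t=1,i=2
  [1] ....# => #  t=1,i=8
  [0] ..... => #  t=6,i=5
  bits 10100101010001100000010101100111 = 2772829543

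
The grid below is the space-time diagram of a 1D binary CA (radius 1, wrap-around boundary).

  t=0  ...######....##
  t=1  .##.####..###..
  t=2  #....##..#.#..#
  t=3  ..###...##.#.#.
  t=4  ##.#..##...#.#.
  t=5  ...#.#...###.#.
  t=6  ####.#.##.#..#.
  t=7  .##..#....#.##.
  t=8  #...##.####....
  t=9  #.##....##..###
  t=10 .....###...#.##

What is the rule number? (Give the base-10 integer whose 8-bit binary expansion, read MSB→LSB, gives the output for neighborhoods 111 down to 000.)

  nb ###: next=#  (t=0,i=4, bit7=1)
  nb ##.: next=.  (t=0,i=8, bit6=0)
  nb #.#: next=.  (t=1,i=3, bit5=0)
  nb #..: next=.  (t=0,i=0, bit4=0)
  nb .##: next=.  (t=0,i=3, bit3=0)
  nb .#.: next=#  (t=2,i=9, bit2=1)
  nb ..#: next=#  (t=0,i=2, bit1=1)
  nb ...: next=#  (t=0,i=1, bit0=1)
  bits 10000111 = 135

135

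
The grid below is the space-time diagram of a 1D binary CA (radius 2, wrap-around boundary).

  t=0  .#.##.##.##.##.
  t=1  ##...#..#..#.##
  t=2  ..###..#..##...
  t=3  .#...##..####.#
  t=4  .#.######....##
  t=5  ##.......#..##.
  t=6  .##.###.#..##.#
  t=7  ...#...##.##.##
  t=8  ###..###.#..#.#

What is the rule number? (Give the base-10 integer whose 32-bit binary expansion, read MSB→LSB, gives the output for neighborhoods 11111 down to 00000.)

255725677

  #####|.  b31=0 t=4,i=5
  ####.|.  b30=0 t=1,i=0
  ###.#|.  b29=0 t=3,i=12
  ###..|.  b28=0 t=1,i=1
  ##.##|#  b27=1 t=0,i=5
  ##.#.|#  b26=1 t=3,i=13
  ##..#|#  b25=1 t=0,i=14
  ##...|#  b24=1 t=1,i=2
  #.###|.  b23=0 t=1,i=13
  #.##.|.  b22=0 t=0,i=3
  #.#.#|#  b21=1 t=3,i=14
  #.#..|#  b20=1 t=3,i=1
  #..##|#  b19=1 t=2,i=9
  #..#.|#  b18=1 t=0,i=0
  #...#|#  b17=1 t=1,i=3
  #....|.  b16=0 t=2,i=13
  .####|.  b15=0 t=1,i=14
  .###.|.  b14=0 t=2,i=3
  .##.#|.  b13=0 t=0,i=4
  .##..|#  b12=1 t=0,i=13
  .#.##|.  b11=0 t=0,i=2
  .#.#.|.  b10=0 t=3,i=0
  .#..#|.  b9=0 t=1,i=6
  .#...|.  b8=0 t=3,i=2
  ..###|.  b7=0 t=2,i=2
  ..##.|#  b6=1 t=2,i=10
  ..#.#|#  b5=1 t=0,i=1
  ..#..|.  b4=0 t=1,i=5
  ...##|#  b3=1 t=2,i=1
  ...#.|#  b2=1 t=1,i=4
  ....#|.  b1=0 t=2,i=0
  .....|#  b0=1 t=2,i=14
  bits 00001111001111100001000001101101 = 255725677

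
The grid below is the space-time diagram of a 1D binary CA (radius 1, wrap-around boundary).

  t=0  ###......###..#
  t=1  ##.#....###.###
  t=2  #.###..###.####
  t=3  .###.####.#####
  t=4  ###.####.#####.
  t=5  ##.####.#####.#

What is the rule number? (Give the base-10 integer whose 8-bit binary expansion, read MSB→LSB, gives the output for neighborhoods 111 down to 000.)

190

  nb ###: next=#  (t=0,i=0, bit7=1)
  nb ##.: next=.  (t=0,i=2, bit6=0)
  nb #.#: next=#  (t=1,i=2, bit5=1)
  nb #..: next=#  (t=0,i=3, bit4=1)
  nb .##: next=#  (t=0,i=9, bit3=1)
  nb .#.: next=#  (t=1,i=3, bit2=1)
  nb ..#: next=#  (t=0,i=8, bit1=1)
  nb ...: next=.  (t=0,i=4, bit0=0)
  bits 10111110 = 190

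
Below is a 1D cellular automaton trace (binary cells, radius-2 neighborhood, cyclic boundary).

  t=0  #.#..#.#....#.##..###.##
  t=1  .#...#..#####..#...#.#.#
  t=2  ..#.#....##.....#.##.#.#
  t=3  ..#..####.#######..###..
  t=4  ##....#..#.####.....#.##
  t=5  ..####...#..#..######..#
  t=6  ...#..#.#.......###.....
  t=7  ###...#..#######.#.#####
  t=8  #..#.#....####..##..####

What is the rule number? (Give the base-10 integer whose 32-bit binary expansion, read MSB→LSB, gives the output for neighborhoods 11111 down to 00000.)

  ##### -> #   bit 31 = 1  t=1,i=10
  ####. -> .   bit 30 = 0  t=1,i=11
  ###.# -> .   bit 29 = 0  t=0,i=0
  ###.. -> .   bit 28 = 0  t=1,i=12
  ##.## -> #   bit 27 = 1  t=0,i=21
  ##.#. -> #   bit 26 = 1  t=0,i=1
  ##..# -> .   bit 25 = 0  t=0,i=16
  ##... -> #   bit 24 = 1  t=2,i=11
  #.### -> .   bit 23 = 0  t=0,i=22
  #.##. -> .   bit 22 = 0  t=0,i=14
  #.#.# -> #   bit 21 = 1  t=1,i=21
  #.#.. -> .   bit 20 = 0  t=0,i=2
  #..## -> .   bit 19 = 0  t=0,i=17
  #..#. -> .   bit 18 = 0  t=0,i=4
  #...# -> .   bit 17 = 0  t=1,i=3
  #.... -> #   bit 16 = 1  t=0,i=9
  .#### -> #   bit 15 = 1  t=1,i=9
  .###. -> #   bit 14 = 1  t=0,i=19
  .##.# -> #   bit 13 = 1  t=2,i=19
  .##.. -> #   bit 12 = 1  t=0,i=15
  .#.## -> .   bit 11 = 0  t=0,i=13
  .#.#. -> .   bit 10 = 0  t=0,i=6
  .#..# -> .   bit 9 = 0  t=0,i=3
  .#... -> #   bit 8 = 1  t=0,i=8
  ..### -> .   bit 7 = 0  t=0,i=18
  ..##. -> .   bit 6 = 0  t=2,i=9
  ..#.# -> #   bit 5 = 1  t=0,i=5
  ..#.. -> .   bit 4 = 0  t=1,i=5
  ...## -> #   bit 3 = 1  t=2,i=8
  ...#. -> #   bit 2 = 1  t=0,i=11
  ....# -> #   bit 1 = 1  t=0,i=10
  ..... -> #   bit 0 = 1  t=2,i=13
  bits 10001101001000011111000100101111 = 2367811887

2367811887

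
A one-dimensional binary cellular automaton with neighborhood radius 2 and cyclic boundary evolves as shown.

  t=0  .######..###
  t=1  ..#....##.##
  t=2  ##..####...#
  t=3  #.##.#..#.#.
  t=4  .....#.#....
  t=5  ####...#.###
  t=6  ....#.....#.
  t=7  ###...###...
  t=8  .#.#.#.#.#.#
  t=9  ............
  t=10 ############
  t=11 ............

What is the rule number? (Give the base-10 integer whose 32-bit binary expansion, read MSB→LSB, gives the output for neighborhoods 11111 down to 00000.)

  [31] ##### => .  t=0,i=3
  [30] ####. => .  t=0,i=5
  [29] ###.# => #  t=0,i=11
  [28] ###.. => .  t=0,i=6
  [27] ##.## => .  t=0,i=0
  [26] ##.#. => .  t=3,i=4
  [25] ##..# => #  t=0,i=7
  [24] ##... => #  t=2,i=8
  [23] #.### => .  t=0,i=1
  [22] #.##. => .  t=1,i=10
  [21] #.#.# => .  t=3,i=0
  [20] #.#.. => #  t=3,i=5
  [19] #..## => #  t=0,i=8
  [18] #..#. => #  t=1,i=1
  [17] #...# => .  t=2,i=9
  [16] #.... => #  t=1,i=4
  [15] .#### => #  t=0,i=2
  [14] .###. => #  t=0,i=10
  [13] .##.# => .  t=1,i=8
  [12] .##.. => #  t=1,i=11
  [11] .#.## => .  t=3,i=1
  [10] .#.#. => .  t=3,i=9
  [9] .#..# => .  t=3,i=6
  [8] .#... => .  t=1,i=3
  [7] ..### => .  t=0,i=9
  [6] ..##. => #  t=1,i=7
  [5] ..#.# => .  t=3,i=8
  [4] ..#.. => .  t=1,i=2
  [3] ...## => #  t=1,i=6
  [2] ...#. => .  t=4,i=4
  [1] ....# => #  t=1,i=5
  [0] ..... => #  t=4,i=0
  bits 00100011000111011101000001001011 = 589156427

589156427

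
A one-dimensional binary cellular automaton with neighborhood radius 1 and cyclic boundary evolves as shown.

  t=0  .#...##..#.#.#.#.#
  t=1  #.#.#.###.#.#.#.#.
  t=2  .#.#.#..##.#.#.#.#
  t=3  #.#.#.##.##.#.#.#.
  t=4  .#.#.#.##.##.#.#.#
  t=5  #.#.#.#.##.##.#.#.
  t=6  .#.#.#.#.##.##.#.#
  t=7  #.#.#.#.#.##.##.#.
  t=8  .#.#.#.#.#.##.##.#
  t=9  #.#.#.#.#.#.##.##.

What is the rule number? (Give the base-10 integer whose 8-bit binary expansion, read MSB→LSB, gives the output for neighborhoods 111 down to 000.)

114

  nb ###: next=.  (t=1,i=7, bit7=0)
  nb ##.: next=#  (t=0,i=6, bit6=1)
  nb #.#: next=#  (t=0,i=0, bit5=1)
  nb #..: next=#  (t=0,i=2, bit4=1)
  nb .##: next=.  (t=0,i=5, bit3=0)
  nb .#.: next=.  (t=0,i=1, bit2=0)
  nb ..#: next=#  (t=0,i=4, bit1=1)
  nb ...: next=.  (t=0,i=3, bit0=0)
  bits 01110010 = 114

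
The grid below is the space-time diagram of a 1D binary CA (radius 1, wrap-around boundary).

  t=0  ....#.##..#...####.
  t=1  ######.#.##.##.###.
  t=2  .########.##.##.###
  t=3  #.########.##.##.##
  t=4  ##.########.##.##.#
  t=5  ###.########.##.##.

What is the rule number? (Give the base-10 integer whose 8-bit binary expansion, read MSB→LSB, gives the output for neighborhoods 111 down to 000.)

231

  nb ###: next=#  (t=0,i=15, bit7=1)
  nb ##.: next=#  (t=0,i=7, bit6=1)
  nb #.#: next=#  (t=0,i=5, bit5=1)
  nb #..: next=.  (t=0,i=8, bit4=0)
  nb .##: next=.  (t=0,i=6, bit3=0)
  nb .#.: next=#  (t=0,i=4, bit2=1)
  nb ..#: next=#  (t=0,i=3, bit1=1)
  nb ...: next=#  (t=0,i=0, bit0=1)
  bits 11100111 = 231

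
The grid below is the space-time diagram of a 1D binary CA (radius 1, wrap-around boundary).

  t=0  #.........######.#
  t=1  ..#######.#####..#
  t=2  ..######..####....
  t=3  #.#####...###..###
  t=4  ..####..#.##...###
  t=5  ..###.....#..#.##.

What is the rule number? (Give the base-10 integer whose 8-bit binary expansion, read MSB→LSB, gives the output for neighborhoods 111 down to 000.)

137

  nb ###: next=#  (t=0,i=11, bit7=1)
  nb ##.: next=.  (t=0,i=0, bit6=0)
  nb #.#: next=.  (t=0,i=16, bit5=0)
  nb #..: next=.  (t=0,i=1, bit4=0)
  nb .##: next=#  (t=0,i=10, bit3=1)
  nb .#.: next=.  (t=1,i=17, bit2=0)
  nb ..#: next=.  (t=0,i=9, bit1=0)
  nb ...: next=#  (t=0,i=2, bit0=1)
  bits 10001001 = 137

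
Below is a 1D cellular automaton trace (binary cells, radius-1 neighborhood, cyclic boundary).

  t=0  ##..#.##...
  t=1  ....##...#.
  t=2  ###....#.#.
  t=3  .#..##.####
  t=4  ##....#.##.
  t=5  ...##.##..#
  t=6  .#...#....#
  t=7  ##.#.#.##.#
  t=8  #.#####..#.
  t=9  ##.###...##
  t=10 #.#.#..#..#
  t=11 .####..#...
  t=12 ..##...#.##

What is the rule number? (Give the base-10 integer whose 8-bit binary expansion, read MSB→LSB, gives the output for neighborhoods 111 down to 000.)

165

  ###|#  b7=1 t=2,i=1
  ##.|.  b6=0 t=0,i=1
  #.#|#  b5=1 t=0,i=5
  #..|.  b4=0 t=0,i=2
  .##|.  b3=0 t=0,i=0
  .#.|#  b2=1 t=0,i=4
  ..#|.  b1=0 t=0,i=3
  ...|#  b0=1 t=0,i=9
  bits 10100101 = 165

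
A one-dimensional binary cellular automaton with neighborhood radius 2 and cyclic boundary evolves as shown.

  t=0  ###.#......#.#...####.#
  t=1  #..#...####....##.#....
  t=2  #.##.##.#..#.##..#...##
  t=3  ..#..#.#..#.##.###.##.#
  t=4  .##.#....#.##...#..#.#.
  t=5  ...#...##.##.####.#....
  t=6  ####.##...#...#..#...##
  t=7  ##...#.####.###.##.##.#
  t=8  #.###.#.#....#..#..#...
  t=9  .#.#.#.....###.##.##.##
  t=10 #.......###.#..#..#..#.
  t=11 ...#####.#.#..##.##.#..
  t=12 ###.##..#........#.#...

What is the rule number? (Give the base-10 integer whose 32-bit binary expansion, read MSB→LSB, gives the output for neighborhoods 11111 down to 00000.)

2269562911

  ##### -> #   bit 31 = 1  t=6,i=0
  ####. -> .   bit 30 = 0  t=0,i=1
  ###.# -> .   bit 29 = 0  t=0,i=2
  ###.. -> .   bit 28 = 0  t=1,i=10
  ##.## -> .   bit 27 = 0  t=0,i=21
  ##.#. -> #   bit 26 = 1  t=0,i=3
  ##..# -> #   bit 25 = 1  t=2,i=15
  ##... -> #   bit 24 = 1  t=1,i=11
  #.### -> .   bit 23 = 0  t=0,i=22
  #.##. -> #   bit 22 = 1  t=2,i=2
  #.#.# -> .   bit 21 = 0  t=8,i=6
  #.#.. -> .   bit 20 = 0  t=0,i=4
  #..## -> .   bit 19 = 0  t=4,i=0
  #..#. -> #   bit 18 = 1  t=1,i=2
  #...# -> #   bit 17 = 1  t=0,i=15
  #.... -> .   bit 16 = 0  t=0,i=6
  .#### -> #   bit 15 = 1  t=0,i=0
  .###. -> #   bit 14 = 1  t=2,i=22
  .##.# -> .   bit 13 = 0  t=1,i=16
  .##.. -> .   bit 12 = 0  t=2,i=14
  .#.## -> #   bit 11 = 1  t=2,i=12
  .#.#. -> .   bit 10 = 0  t=0,i=12
  .#..# -> .   bit 9 = 0  t=1,i=1
  .#... -> .   bit 8 = 0  t=0,i=5
  ..### -> .   bit 7 = 0  t=0,i=17
  ..##. -> .   bit 6 = 0  t=1,i=15
  ..#.# -> .   bit 5 = 0  t=0,i=11
  ..#.. -> #   bit 4 = 1  t=1,i=0
  ...## -> #   bit 3 = 1  t=0,i=16
  ...#. -> #   bit 2 = 1  t=0,i=10
  ....# -> #   bit 1 = 1  t=0,i=9
  ..... -> #   bit 0 = 1  t=0,i=7
  bits 10000111010001101100100000011111 = 2269562911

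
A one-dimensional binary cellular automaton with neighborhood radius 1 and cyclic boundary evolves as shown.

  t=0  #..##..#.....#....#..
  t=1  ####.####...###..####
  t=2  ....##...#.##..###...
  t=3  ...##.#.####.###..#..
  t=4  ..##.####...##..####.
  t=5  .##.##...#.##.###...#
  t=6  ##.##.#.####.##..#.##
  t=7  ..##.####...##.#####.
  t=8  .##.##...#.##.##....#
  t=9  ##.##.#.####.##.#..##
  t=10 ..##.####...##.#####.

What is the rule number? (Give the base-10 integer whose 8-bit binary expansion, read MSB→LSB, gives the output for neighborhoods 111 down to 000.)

62

  [7] ### => .  t=1,i=0
  [6] ##. => .  t=0,i=4
  [5] #.# => #  t=1,i=4
  [4] #.. => #  t=0,i=1
  [3] .## => #  t=0,i=3
  [2] .#. => #  t=0,i=0
  [1] ..# => #  t=0,i=2
  [0] ... => .  t=0,i=9
  bits 00111110 = 62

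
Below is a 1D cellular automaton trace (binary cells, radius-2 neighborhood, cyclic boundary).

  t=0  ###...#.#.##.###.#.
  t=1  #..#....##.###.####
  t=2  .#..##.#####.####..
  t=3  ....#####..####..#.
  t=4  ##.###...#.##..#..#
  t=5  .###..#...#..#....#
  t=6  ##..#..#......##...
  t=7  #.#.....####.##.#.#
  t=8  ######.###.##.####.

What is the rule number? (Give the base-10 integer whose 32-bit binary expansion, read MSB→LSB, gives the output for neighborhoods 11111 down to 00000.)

800172489

  [31] ##### => .  t=1,i=17
  [30] ####. => .  t=1,i=18
  [29] ###.# => #  t=0,i=15
  [28] ###.. => .  t=0,i=2
  [27] ##.## => #  t=0,i=12
  [26] ##.#. => #  t=0,i=16
  [25] ##..# => #  t=1,i=1
  [24] ##... => #  t=0,i=3
  [23] #.### => #  t=0,i=0
  [22] #.##. => .  t=0,i=10
  [21] #.#.# => #  t=0,i=8
  [20] #.#.. => #  t=7,i=2
  [19] #..## => .  t=2,i=3
  [18] #..#. => .  t=1,i=2
  [17] #...# => .  t=0,i=4
  [16] #.... => #  t=1,i=5
  [15] .#### => #  t=1,i=16
  [14] .###. => .  t=0,i=1
  [13] .##.# => #  t=0,i=11
  [12] .##.. => .  t=4,i=12
  [11] .#.## => #  t=0,i=9
  [10] .#.#. => .  t=0,i=7
  [9] .#..# => .  t=2,i=2
  [8] .#... => #  t=1,i=4
  [7] ..### => #  t=3,i=4
  [6] ..##. => #  t=1,i=8
  [5] ..#.# => .  t=0,i=6
  [4] ..#.. => .  t=1,i=3
  [3] ...## => #  t=1,i=7
  [2] ...#. => .  t=0,i=5
  [1] ....# => .  t=1,i=6
  [0] ..... => #  t=3,i=1
  bits 00101111101100011010100111001001 = 800172489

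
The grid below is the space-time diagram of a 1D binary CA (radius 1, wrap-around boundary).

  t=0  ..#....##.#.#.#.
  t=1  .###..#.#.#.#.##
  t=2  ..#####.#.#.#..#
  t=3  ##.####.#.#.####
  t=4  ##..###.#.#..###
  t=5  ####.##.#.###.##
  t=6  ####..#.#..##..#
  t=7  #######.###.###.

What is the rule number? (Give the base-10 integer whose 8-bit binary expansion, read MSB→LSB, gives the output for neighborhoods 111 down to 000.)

  ###|#  b7=1 t=1,i=2
  ##.|#  b6=1 t=0,i=8
  #.#|.  b5=0 t=0,i=9
  #..|#  b4=1 t=0,i=3
  .##|.  b3=0 t=0,i=7
  .#.|#  b2=1 t=0,i=2
  ..#|#  b1=1 t=0,i=1
  ...|.  b0=0 t=0,i=0
  bits 11010110 = 214

214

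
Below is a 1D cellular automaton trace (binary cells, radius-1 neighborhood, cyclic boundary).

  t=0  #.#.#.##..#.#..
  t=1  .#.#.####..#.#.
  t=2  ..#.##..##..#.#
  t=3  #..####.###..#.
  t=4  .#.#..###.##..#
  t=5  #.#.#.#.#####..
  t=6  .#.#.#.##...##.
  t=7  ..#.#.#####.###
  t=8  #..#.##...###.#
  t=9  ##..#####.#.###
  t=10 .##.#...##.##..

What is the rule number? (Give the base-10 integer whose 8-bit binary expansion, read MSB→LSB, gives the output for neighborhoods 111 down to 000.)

  ###|.  b7=0 t=1,i=6
  ##.|#  b6=1 t=0,i=7
  #.#|#  b5=1 t=0,i=1
  #..|#  b4=1 t=0,i=8
  .##|#  b3=1 t=0,i=6
  .#.|.  b2=0 t=0,i=0
  ..#|.  b1=0 t=0,i=9
  ...|#  b0=1 t=6,i=10
  bits 01111001 = 121

121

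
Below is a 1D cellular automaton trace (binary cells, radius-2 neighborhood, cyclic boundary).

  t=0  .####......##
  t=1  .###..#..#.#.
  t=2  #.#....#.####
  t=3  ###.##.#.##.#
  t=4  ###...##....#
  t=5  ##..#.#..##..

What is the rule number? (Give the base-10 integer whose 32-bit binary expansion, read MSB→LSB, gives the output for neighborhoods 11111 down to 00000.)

  #####|.  b31=0 t=2,i=11
  ####.|#  b30=1 t=0,i=3
  ###.#|#  b29=1 t=2,i=0
  ###..|.  b28=0 t=0,i=4
  ##.##|.  b27=0 t=0,i=0
  ##.#.|#  b26=1 t=2,i=1
  ##..#|.  b25=0 t=1,i=4
  ##...|.  b24=0 t=0,i=5
  #.###|#  b23=1 t=0,i=1
  #.##.|.  b22=0 t=3,i=4
  #.#.#|#  b21=1 t=3,i=7
  #.#..|#  b20=1 t=1,i=11
  #..##|#  b19=1 t=1,i=0
  #..#.|.  b18=0 t=1,i=5
  #...#|#  b17=1 t=4,i=4
  #....|#  b16=1 t=0,i=6
  .####|#  b15=1 t=0,i=2
  .###.|#  b14=1 t=1,i=2
  .##.#|.  b13=0 t=0,i=12
  .##..|.  b12=0 t=4,i=7
  .#.##|.  b11=0 t=2,i=8
  .#.#.|#  b10=1 t=1,i=10
  .#..#|#  b9=1 t=1,i=7
  .#...|.  b8=0 t=2,i=3
  ..###|.  b7=0 t=1,i=1
  ..##.|#  b6=1 t=0,i=11
  ..#.#|#  b5=1 t=1,i=9
  ..#..|.  b4=0 t=1,i=6
  ...##|.  b3=0 t=0,i=10
  ...#.|.  b2=0 t=2,i=6
  ....#|#  b1=1 t=0,i=9
  .....|.  b0=0 t=0,i=7
  bits 01100100101110111100011001100010 = 1690027618

1690027618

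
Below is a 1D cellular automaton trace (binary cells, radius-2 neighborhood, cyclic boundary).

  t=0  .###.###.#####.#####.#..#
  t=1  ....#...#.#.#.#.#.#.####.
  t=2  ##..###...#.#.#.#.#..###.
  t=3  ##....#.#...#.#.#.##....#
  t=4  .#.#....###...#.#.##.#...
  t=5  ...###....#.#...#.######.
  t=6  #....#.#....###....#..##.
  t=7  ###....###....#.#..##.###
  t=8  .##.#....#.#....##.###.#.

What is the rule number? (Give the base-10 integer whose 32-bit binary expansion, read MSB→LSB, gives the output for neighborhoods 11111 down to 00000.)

  [31] ##### => .  t=0,i=11
  [30] ####. => #  t=0,i=12
  [29] ###.# => .  t=0,i=3
  [28] ###.. => #  t=1,i=23
  [27] ##.## => #  t=0,i=4
  [26] ##.#. => #  t=0,i=20
  [25] ##..# => .  t=2,i=2
  [24] ##... => .  t=1,i=24
  [23] #.### => .  t=0,i=1
  [22] #.##. => #  t=2,i=0
  [21] #.#.# => #  t=1,i=10
  [20] #.#.. => #  t=0,i=21
  [19] #..## => .  t=2,i=3
  [18] #..#. => #  t=0,i=23
  [17] #...# => #  t=1,i=6
  [16] #.... => #  t=1,i=0
  [15] .#### => #  t=0,i=10
  [14] .###. => .  t=0,i=2
  [13] .##.# => #  t=4,i=19
  [12] .##.. => #  t=2,i=1
  [11] .#.## => .  t=0,i=0
  [10] .#.#. => .  t=1,i=9
  [9] .#..# => #  t=0,i=22
  [8] .#... => #  t=1,i=5
  [7] ..### => .  t=2,i=4
  [6] ..##. => #  t=6,i=22
  [5] ..#.# => .  t=0,i=24
  [4] ..#.. => #  t=1,i=4
  [3] ...## => .  t=3,i=23
  [2] ...#. => .  t=1,i=3
  [1] ....# => .  t=1,i=2
  [0] ..... => #  t=1,i=1
  bits 01011100011101111011001101010001 = 1551348561

1551348561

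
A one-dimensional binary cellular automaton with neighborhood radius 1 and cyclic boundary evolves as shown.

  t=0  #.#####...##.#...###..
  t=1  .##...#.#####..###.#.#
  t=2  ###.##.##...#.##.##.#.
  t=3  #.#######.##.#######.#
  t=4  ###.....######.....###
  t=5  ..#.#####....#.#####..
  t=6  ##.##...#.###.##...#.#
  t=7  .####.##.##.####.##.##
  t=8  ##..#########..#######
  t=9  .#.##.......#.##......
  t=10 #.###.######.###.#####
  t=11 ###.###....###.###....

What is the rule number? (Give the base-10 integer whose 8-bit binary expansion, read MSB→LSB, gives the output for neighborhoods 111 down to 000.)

  [7] ### => .  t=0,i=3
  [6] ##. => #  t=0,i=6
  [5] #.# => #  t=0,i=1
  [4] #.. => .  t=0,i=7
  [3] .## => #  t=0,i=2
  [2] .#. => .  t=0,i=0
  [1] ..# => #  t=0,i=9
  [0] ... => #  t=0,i=8
  bits 01101011 = 107

107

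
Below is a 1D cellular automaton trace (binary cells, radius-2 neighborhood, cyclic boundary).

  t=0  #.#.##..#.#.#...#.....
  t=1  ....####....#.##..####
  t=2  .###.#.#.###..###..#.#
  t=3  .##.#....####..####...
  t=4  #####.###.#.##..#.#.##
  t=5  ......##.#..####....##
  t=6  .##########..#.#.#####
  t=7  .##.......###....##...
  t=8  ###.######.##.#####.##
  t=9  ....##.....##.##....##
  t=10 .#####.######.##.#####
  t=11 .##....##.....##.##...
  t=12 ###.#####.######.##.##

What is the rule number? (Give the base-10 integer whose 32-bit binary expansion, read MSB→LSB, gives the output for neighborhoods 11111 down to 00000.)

383251023

  nb #####: next=.  (t=4,i=0, bit31=0)
  nb ####.: next=.  (t=1,i=6, bit30=0)
  nb ###.#: next=.  (t=2,i=3, bit29=0)
  nb ###..: next=#  (t=1,i=7, bit28=1)
  nb ##.##: next=.  (t=4,i=5, bit27=0)
  nb ##.#.: next=#  (t=2,i=4, bit26=1)
  nb ##..#: next=#  (t=0,i=6, bit25=1)
  nb ##...: next=.  (t=1,i=0, bit24=0)
  nb #.###: next=#  (t=2,i=1, bit23=1)
  nb #.##.: next=#  (t=0,i=4, bit22=1)
  nb #.#.#: next=.  (t=0,i=2, bit21=0)
  nb #.#..: next=#  (t=0,i=12, bit20=1)
  nb #..##: next=.  (t=1,i=17, bit19=0)
  nb #..#.: next=#  (t=0,i=7, bit18=1)
  nb #...#: next=#  (t=0,i=14, bit17=1)
  nb #....: next=#  (t=0,i=18, bit16=1)
  nb .####: next=#  (t=1,i=5, bit15=1)
  nb .###.: next=#  (t=2,i=2, bit14=1)
  nb .##.#: next=#  (t=3,i=2, bit13=1)
  nb .##..: next=#  (t=0,i=5, bit12=1)
  nb .#.##: next=.  (t=0,i=3, bit11=0)
  nb .#.#.: next=.  (t=0,i=1, bit10=0)
  nb .#..#: next=#  (t=5,i=10, bit9=1)
  nb .#...: next=.  (t=0,i=13, bit8=0)
  nb ..###: next=.  (t=1,i=4, bit7=0)
  nb ..##.: next=#  (t=3,i=1, bit6=1)
  nb ..#.#: next=.  (t=0,i=0, bit5=0)
  nb ..#..: next=.  (t=0,i=16, bit4=0)
  nb ...##: next=#  (t=1,i=3, bit3=1)
  nb ...#.: next=#  (t=0,i=15, bit2=1)
  nb ....#: next=#  (t=0,i=20, bit1=1)
  nb .....: next=#  (t=0,i=19, bit0=1)
  bits 00010110110101111111001001001111 = 383251023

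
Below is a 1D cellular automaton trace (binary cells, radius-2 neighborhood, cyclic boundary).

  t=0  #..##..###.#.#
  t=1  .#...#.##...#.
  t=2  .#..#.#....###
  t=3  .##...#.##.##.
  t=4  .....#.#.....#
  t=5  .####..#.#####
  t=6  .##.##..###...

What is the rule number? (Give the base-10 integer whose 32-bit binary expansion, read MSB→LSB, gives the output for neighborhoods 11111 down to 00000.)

311544471

  nb #####: next=.  (t=5,i=11, bit31=0)
  nb ####.: next=.  (t=5,i=3, bit30=0)
  nb ###.#: next=.  (t=0,i=9, bit29=0)
  nb ###..: next=#  (t=5,i=4, bit28=1)
  nb ##.##: next=.  (t=3,i=10, bit27=0)
  nb ##.#.: next=.  (t=0,i=10, bit26=0)
  nb ##..#: next=#  (t=0,i=1, bit25=1)
  nb ##...: next=.  (t=1,i=9, bit24=0)
  nb #.###: next=#  (t=5,i=1, bit23=1)
  nb #.##.: next=.  (t=0,i=13, bit22=0)
  nb #.#.#: next=.  (t=0,i=11, bit21=0)
  nb #.#..: next=#  (t=2,i=1, bit20=1)
  nb #..##: next=.  (t=0,i=2, bit19=0)
  nb #..#.: next=.  (t=1,i=0, bit18=0)
  nb #...#: next=.  (t=1,i=3, bit17=0)
  nb #....: next=#  (t=2,i=8, bit16=1)
  nb .####: next=#  (t=5,i=2, bit15=1)
  nb .###.: next=#  (t=0,i=8, bit14=1)
  nb .##.#: next=.  (t=3,i=9, bit13=0)
  nb .##..: next=.  (t=0,i=0, bit12=0)
  nb .#.##: next=#  (t=0,i=12, bit11=1)
  nb .#.#.: next=.  (t=2,i=5, bit10=0)
  nb .#..#: next=#  (t=1,i=13, bit9=1)
  nb .#...: next=.  (t=1,i=2, bit8=0)
  nb ..###: next=#  (t=0,i=7, bit7=1)
  nb ..##.: next=.  (t=0,i=3, bit6=0)
  nb ..#.#: next=.  (t=1,i=5, bit5=0)
  nb ..#..: next=#  (t=1,i=1, bit4=1)
  nb ...##: next=.  (t=2,i=10, bit3=0)
  nb ...#.: next=#  (t=1,i=4, bit2=1)
  nb ....#: next=#  (t=2,i=9, bit1=1)
  nb .....: next=#  (t=4,i=2, bit0=1)
  bits 00010010100100011100101010010111 = 311544471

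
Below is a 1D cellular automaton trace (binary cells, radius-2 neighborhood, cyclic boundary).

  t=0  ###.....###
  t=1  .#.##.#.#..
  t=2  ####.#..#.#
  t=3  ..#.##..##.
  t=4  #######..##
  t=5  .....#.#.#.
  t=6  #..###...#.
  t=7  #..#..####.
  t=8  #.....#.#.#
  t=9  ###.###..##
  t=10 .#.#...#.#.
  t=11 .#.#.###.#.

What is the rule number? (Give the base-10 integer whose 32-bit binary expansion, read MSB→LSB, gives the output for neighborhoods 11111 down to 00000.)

  #####|.  b31=0 t=0,i=0
  ####.|#  b30=1 t=0,i=1
  ###.#|.  b29=0 t=2,i=3
  ###..|.  b28=0 t=0,i=2
  ##.##|#  b27=1 t=9,i=3
  ##.#.|#  b26=1 t=1,i=5
  ##..#|#  b25=1 t=3,i=6
  ##...|#  b24=1 t=0,i=3
  #.###|.  b23=0 t=2,i=10
  #.##.|#  b22=1 t=1,i=3
  #.#.#|.  b21=0 t=1,i=6
  #.#..|#  b20=1 t=1,i=8
  #..##|.  b19=0 t=3,i=7
  #..#.|.  b18=0 t=2,i=7
  #...#|#  b17=1 t=1,i=10
  #....|#  b16=1 t=0,i=4
  .####|.  b15=0 t=0,i=9
  .###.|.  b14=0 t=6,i=4
  .##.#|.  b13=0 t=1,i=4
  .##..|#  b12=1 t=3,i=5
  .#.##|#  b11=1 t=1,i=2
  .#.#.|.  b10=0 t=1,i=7
  .#..#|.  b9=0 t=2,i=6
  .#...|.  b8=0 t=1,i=9
  ..###|#  b7=1 t=0,i=8
  ..##.|.  b6=0 t=3,i=8
  ..#.#|#  b5=1 t=1,i=1
  ..#..|.  b4=0 t=7,i=3
  ...##|.  b3=0 t=0,i=7
  ...#.|#  b2=1 t=1,i=0
  ....#|#  b1=1 t=0,i=6
  .....|.  b0=0 t=0,i=5
  bits 01001111010100110001100010100110 = 1330845862

1330845862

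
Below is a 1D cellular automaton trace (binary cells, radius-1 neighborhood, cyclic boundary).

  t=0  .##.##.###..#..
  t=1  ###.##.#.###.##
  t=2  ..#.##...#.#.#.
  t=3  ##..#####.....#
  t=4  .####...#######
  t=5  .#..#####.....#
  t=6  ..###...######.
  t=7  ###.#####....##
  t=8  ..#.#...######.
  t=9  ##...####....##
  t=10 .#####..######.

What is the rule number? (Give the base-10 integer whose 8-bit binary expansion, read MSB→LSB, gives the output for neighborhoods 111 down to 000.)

  ###|.  b7=0 t=0,i=8
  ##.|#  b6=1 t=0,i=2
  #.#|.  b5=0 t=0,i=3
  #..|#  b4=1 t=0,i=10
  .##|#  b3=1 t=0,i=1
  .#.|.  b2=0 t=0,i=12
  ..#|#  b1=1 t=0,i=0
  ...|#  b0=1 t=0,i=14
  bits 01011011 = 91

91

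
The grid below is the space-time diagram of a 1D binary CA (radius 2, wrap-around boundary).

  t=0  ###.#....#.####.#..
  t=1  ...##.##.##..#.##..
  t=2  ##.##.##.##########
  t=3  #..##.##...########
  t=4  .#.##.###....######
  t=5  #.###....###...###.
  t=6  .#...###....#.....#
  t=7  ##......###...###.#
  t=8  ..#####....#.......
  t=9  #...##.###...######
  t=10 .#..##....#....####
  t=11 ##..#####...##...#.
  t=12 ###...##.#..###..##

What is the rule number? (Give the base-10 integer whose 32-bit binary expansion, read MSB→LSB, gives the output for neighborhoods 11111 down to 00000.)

3344252003

  [31] ##### => #  t=2,i=11
  [30] ####. => #  t=0,i=13
  [29] ###.# => .  t=0,i=2
  [28] ###.. => .  t=3,i=0
  [27] ##.## => .  t=1,i=5
  [26] ##.#. => #  t=0,i=3
  [25] ##..# => #  t=1,i=11
  [24] ##... => #  t=1,i=17
  [23] #.### => .  t=0,i=11
  [22] #.##. => #  t=1,i=6
  [21] #.#.# => .  t=4,i=1
  [20] #.#.. => #  t=0,i=4
  [19] #..## => .  t=0,i=18
  [18] #..#. => #  t=1,i=12
  [17] #...# => .  t=3,i=9
  [16] #.... => #  t=0,i=6
  [15] .#### => .  t=0,i=12
  [14] .###. => .  t=0,i=1
  [13] .##.# => #  t=1,i=4
  [12] .##.. => #  t=1,i=10
  [11] .#.## => #  t=0,i=10
  [10] .#.#. => #  t=6,i=0
  [9] .#..# => .  t=0,i=17
  [8] .#... => .  t=0,i=5
  [7] ..### => .  t=0,i=0
  [6] ..##. => #  t=1,i=3
  [5] ..#.# => #  t=0,i=9
  [4] ..#.. => .  t=6,i=12
  [3] ...## => .  t=1,i=2
  [2] ...#. => .  t=0,i=8
  [1] ....# => #  t=0,i=7
  [0] ..... => #  t=1,i=0
  bits 11000111010101010011110001100011 = 3344252003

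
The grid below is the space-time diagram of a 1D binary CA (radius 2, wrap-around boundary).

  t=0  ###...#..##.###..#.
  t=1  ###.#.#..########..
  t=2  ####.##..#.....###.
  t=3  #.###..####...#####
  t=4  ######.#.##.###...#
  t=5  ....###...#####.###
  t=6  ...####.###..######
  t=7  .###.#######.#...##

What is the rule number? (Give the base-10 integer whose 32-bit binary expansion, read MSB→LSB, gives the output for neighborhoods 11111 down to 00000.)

2123785688

  nb #####: next=.  (t=1,i=11, bit31=0)
  nb ####.: next=#  (t=1,i=15, bit30=1)
  nb ###.#: next=#  (t=1,i=2, bit29=1)
  nb ###..: next=#  (t=0,i=2, bit28=1)
  nb ##.##: next=#  (t=0,i=11, bit27=1)
  nb ##.#.: next=#  (t=1,i=3, bit26=1)
  nb ##..#: next=#  (t=0,i=15, bit25=1)
  nb ##...: next=.  (t=0,i=3, bit24=0)
  nb #.###: next=#  (t=0,i=0, bit23=1)
  nb #.##.: next=.  (t=2,i=5, bit22=0)
  nb #.#.#: next=.  (t=1,i=4, bit21=0)
  nb #.#..: next=#  (t=1,i=6, bit20=1)
  nb #..##: next=.  (t=0,i=8, bit19=0)
  nb #..#.: next=#  (t=0,i=16, bit18=1)
  nb #...#: next=#  (t=0,i=4, bit17=1)
  nb #....: next=.  (t=2,i=11, bit16=0)
  nb .####: next=.  (t=1,i=10, bit15=0)
  nb .###.: next=#  (t=0,i=1, bit14=1)
  nb .##.#: next=#  (t=0,i=10, bit13=1)
  nb .##..: next=.  (t=2,i=6, bit12=0)
  nb .#.##: next=.  (t=0,i=18, bit11=0)
  nb .#.#.: next=#  (t=1,i=5, bit10=1)
  nb .#..#: next=.  (t=0,i=7, bit9=0)
  nb .#...: next=#  (t=2,i=10, bit8=1)
  nb ..###: next=#  (t=1,i=0, bit7=1)
  nb ..##.: next=#  (t=0,i=9, bit6=1)
  nb ..#.#: next=.  (t=0,i=17, bit5=0)
  nb ..#..: next=#  (t=0,i=6, bit4=1)
  nb ...##: next=#  (t=2,i=14, bit3=1)
  nb ...#.: next=.  (t=0,i=5, bit2=0)
  nb ....#: next=.  (t=2,i=13, bit1=0)
  nb .....: next=.  (t=2,i=12, bit0=0)
  bits 01111110100101100110010111011000 = 2123785688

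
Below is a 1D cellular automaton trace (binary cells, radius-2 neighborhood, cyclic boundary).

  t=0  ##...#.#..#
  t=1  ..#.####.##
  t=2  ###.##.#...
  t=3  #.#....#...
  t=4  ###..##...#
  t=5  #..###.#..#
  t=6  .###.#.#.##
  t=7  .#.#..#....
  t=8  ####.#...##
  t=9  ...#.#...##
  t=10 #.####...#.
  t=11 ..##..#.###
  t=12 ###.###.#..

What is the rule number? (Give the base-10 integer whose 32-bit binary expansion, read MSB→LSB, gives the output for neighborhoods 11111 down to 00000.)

597460199

  #####|.  b31=0 t=8,i=0
  ####.|.  b30=0 t=1,i=6
  ###.#|#  b29=1 t=1,i=7
  ###..|.  b28=0 t=0,i=1
  ##.##|.  b27=0 t=1,i=8
  ##.#.|.  b26=0 t=2,i=6
  ##..#|#  b25=1 t=1,i=0
  ##...|#  b24=1 t=0,i=2
  #.###|#  b23=1 t=1,i=4
  #.##.|.  b22=0 t=1,i=9
  #.#.#|.  b21=0 t=6,i=5
  #.#..|#  b20=1 t=0,i=7
  #..##|#  b19=1 t=0,i=9
  #..#.|#  b18=1 t=1,i=1
  #...#|.  b17=0 t=0,i=3
  #....|.  b16=0 t=3,i=4
  .####|#  b15=1 t=1,i=5
  .###.|.  b14=0 t=0,i=0
  .##.#|.  b13=0 t=2,i=5
  .##..|.  b12=0 t=1,i=10
  .#.##|.  b11=0 t=1,i=3
  .#.#.|#  b10=1 t=0,i=6
  .#..#|.  b9=0 t=0,i=8
  .#...|.  b8=0 t=2,i=8
  ..###|#  b7=1 t=0,i=10
  ..##.|#  b6=1 t=4,i=5
  ..#.#|#  b5=1 t=0,i=5
  ..#..|.  b4=0 t=3,i=7
  ...##|.  b3=0 t=2,i=10
  ...#.|#  b2=1 t=0,i=4
  ....#|#  b1=1 t=3,i=5
  .....|#  b0=1 t=7,i=9
  bits 00100011100111001000010011100111 = 597460199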